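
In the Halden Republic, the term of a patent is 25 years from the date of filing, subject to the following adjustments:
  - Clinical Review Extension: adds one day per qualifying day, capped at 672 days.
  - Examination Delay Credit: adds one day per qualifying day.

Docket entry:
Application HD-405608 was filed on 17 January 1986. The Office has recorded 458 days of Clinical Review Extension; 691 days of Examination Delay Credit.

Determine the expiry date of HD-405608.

2014-03-11

Base term: filing date + 25 years → 17 January 2011.
Clinical Review Extension: 458 days (within the 672-day cap) → +458 days → 19 April 2012.
Examination Delay Credit: +691 days → 11 March 2014.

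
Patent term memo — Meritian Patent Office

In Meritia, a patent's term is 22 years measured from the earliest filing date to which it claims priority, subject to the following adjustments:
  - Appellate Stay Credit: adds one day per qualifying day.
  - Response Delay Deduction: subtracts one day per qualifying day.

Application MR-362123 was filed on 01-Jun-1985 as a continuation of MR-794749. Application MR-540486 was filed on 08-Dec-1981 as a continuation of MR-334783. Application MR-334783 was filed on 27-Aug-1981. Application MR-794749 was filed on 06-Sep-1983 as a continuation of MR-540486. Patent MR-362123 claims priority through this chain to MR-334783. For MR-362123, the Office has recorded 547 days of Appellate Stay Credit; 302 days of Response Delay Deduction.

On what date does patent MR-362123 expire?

April 28, 2004

Earliest priority filing: 27 August 1981.
Base term: 27 August 1981 + 22 years → 27 August 2003.
Appellate Stay Credit: +547 days → 24 February 2005.
Response Delay Deduction: −302 days → 28 April 2004.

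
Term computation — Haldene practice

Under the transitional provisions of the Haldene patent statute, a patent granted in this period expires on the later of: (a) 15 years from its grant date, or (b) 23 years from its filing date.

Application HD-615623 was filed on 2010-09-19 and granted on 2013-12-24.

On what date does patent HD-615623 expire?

2033-09-19

(a) grant + 15 years → 24 December 2028.
(b) filing + 23 years → 19 September 2033.
Later of the two: 19 September 2033.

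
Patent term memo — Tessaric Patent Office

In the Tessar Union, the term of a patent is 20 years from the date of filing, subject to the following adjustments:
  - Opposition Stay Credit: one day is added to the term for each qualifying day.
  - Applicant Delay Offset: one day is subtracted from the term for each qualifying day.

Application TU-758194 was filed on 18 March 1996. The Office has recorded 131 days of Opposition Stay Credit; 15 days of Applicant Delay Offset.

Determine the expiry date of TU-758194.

Base term: filing date + 20 years → 18 March 2016.
Opposition Stay Credit: +131 days → 27 July 2016.
Applicant Delay Offset: −15 days → 12 July 2016.

2016-07-12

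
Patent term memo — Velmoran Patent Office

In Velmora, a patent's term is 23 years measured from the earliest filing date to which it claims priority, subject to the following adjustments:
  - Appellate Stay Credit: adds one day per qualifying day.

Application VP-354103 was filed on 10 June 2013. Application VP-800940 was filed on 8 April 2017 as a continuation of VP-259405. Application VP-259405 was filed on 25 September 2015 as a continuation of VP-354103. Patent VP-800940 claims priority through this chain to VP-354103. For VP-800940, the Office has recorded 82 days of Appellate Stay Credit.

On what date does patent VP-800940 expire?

2036-08-31

Earliest priority filing: 10 June 2013.
Base term: 10 June 2013 + 23 years → 10 June 2036.
Appellate Stay Credit: +82 days → 31 August 2036.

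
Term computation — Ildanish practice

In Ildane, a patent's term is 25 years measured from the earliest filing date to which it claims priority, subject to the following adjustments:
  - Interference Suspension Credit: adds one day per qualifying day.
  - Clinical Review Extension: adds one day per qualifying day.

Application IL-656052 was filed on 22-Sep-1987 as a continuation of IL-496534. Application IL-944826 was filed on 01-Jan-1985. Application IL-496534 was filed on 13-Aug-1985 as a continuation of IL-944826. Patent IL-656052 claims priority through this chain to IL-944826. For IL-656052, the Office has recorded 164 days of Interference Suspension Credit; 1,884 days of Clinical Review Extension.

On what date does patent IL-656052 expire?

August 11, 2015

Earliest priority filing: 1 January 1985.
Base term: 1 January 1985 + 25 years → 1 January 2010.
Interference Suspension Credit: +164 days → 14 June 2010.
Clinical Review Extension: +1884 days → 11 August 2015.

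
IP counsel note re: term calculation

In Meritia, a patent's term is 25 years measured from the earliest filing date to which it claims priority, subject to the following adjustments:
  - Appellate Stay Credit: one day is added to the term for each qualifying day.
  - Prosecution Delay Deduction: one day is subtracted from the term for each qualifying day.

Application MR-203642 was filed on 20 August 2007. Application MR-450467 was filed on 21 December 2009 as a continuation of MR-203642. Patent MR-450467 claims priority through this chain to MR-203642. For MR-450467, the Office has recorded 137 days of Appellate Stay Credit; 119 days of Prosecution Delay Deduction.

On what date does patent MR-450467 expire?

2032-09-07

Earliest priority filing: 20 August 2007.
Base term: 20 August 2007 + 25 years → 20 August 2032.
Appellate Stay Credit: +137 days → 4 January 2033.
Prosecution Delay Deduction: −119 days → 7 September 2032.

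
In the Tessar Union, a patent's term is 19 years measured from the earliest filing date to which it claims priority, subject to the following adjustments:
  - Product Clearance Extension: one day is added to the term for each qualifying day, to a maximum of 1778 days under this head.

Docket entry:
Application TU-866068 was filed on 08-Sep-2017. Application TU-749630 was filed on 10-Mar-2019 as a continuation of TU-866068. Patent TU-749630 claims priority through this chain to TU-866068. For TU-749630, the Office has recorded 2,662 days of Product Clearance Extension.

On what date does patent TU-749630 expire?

July 22, 2041

Earliest priority filing: 8 September 2017.
Base term: 8 September 2017 + 19 years → 8 September 2036.
Product Clearance Extension: 2662 days claimed exceeds the 1778-day cap, so +1778 days → 22 July 2041.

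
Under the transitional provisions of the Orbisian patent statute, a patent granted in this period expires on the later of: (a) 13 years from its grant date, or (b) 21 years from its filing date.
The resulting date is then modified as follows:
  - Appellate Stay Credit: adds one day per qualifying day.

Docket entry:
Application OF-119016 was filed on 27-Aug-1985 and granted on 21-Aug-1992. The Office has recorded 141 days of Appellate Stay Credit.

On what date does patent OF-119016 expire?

(a) grant + 13 years → 21 August 2005.
(b) filing + 21 years → 27 August 2006.
Later of the two: 27 August 2006.
Appellate Stay Credit: +141 days → 15 January 2007.

January 15, 2007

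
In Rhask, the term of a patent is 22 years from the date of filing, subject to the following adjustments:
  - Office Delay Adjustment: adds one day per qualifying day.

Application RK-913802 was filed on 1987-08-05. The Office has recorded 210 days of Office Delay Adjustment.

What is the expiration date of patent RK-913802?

March 3, 2010

Base term: filing date + 22 years → 5 August 2009.
Office Delay Adjustment: +210 days → 3 March 2010.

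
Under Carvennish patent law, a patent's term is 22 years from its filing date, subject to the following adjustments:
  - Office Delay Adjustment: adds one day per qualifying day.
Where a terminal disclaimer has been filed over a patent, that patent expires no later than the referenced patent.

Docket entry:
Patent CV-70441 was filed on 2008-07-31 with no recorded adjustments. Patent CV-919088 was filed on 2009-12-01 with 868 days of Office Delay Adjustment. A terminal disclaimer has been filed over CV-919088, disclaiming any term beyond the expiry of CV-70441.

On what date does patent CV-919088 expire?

Natural term of CV-919088:
  Base: filing + 22 years → 1 December 2031.
  Office Delay Adjustment: +868 days → 17 April 2034.
Expiry of referenced patent CV-70441:
  Base: filing + 22 years → 31 July 2030.
Terminal disclaimer: CV-919088 expires on the earlier of 17 April 2034 and 31 July 2030.

2030-07-31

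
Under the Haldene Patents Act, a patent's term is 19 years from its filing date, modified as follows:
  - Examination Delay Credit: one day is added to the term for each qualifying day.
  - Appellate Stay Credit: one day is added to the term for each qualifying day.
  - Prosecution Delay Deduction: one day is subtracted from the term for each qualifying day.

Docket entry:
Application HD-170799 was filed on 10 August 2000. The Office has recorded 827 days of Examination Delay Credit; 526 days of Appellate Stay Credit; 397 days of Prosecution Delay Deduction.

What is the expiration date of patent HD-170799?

March 23, 2022

Base term: filing date + 19 years → 10 August 2019.
Examination Delay Credit: +827 days → 14 November 2021.
Appellate Stay Credit: +526 days → 24 April 2023.
Prosecution Delay Deduction: −397 days → 23 March 2022.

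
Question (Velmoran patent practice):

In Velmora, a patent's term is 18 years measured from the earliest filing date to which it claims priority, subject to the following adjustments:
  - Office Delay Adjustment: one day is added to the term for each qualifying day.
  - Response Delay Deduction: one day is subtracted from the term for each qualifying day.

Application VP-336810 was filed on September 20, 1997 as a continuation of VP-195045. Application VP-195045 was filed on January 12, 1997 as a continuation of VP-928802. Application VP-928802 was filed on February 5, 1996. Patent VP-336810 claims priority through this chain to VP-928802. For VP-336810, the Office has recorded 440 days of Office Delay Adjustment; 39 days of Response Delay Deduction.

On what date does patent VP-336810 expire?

March 13, 2015

Earliest priority filing: 5 February 1996.
Base term: 5 February 1996 + 18 years → 5 February 2014.
Office Delay Adjustment: +440 days → 21 April 2015.
Response Delay Deduction: −39 days → 13 March 2015.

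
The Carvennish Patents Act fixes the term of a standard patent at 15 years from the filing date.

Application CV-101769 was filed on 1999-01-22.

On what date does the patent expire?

Filing date + 15 years → 22 January 2014.

January 22, 2014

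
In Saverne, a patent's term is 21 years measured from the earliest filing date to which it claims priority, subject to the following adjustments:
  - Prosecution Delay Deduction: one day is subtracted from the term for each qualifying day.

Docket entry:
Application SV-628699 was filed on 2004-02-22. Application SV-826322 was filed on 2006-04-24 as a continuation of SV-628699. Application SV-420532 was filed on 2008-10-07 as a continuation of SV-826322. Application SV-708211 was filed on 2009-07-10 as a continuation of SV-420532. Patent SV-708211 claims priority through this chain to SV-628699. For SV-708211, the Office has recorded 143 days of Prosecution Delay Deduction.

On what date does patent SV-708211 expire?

2024-10-02

Earliest priority filing: 22 February 2004.
Base term: 22 February 2004 + 21 years → 22 February 2025.
Prosecution Delay Deduction: −143 days → 2 October 2024.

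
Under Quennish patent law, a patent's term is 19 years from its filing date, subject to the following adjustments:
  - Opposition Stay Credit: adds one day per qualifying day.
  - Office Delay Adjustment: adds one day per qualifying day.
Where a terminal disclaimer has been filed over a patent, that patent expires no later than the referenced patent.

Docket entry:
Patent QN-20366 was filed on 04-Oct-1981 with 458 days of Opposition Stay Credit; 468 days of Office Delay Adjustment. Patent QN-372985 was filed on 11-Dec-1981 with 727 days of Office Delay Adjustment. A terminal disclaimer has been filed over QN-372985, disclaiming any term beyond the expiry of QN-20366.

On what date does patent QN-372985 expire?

December 8, 2002

Natural term of QN-372985:
  Base: filing + 19 years → 11 December 2000.
  Office Delay Adjustment: +727 days → 8 December 2002.
Expiry of referenced patent QN-20366:
  Base: filing + 19 years → 4 October 2000.
  Opposition Stay Credit: +458 days → 5 January 2002.
  Office Delay Adjustment: +468 days → 18 April 2003.
Terminal disclaimer: QN-372985 expires on the earlier of 8 December 2002 and 18 April 2003.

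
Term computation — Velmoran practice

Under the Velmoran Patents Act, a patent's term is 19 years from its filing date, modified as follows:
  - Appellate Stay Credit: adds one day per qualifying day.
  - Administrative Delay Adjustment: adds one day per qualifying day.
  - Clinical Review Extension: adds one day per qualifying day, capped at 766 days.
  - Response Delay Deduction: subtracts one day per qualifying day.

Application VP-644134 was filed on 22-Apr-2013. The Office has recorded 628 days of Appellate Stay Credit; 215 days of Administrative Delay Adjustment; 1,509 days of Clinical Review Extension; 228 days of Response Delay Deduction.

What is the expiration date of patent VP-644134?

Base term: filing date + 19 years → 22 April 2032.
Appellate Stay Credit: +628 days → 10 January 2034.
Administrative Delay Adjustment: +215 days → 13 August 2034.
Clinical Review Extension: 1509 days claimed exceeds the 766-day cap, so +766 days → 17 September 2036.
Response Delay Deduction: −228 days → 2 February 2036.

2036-02-02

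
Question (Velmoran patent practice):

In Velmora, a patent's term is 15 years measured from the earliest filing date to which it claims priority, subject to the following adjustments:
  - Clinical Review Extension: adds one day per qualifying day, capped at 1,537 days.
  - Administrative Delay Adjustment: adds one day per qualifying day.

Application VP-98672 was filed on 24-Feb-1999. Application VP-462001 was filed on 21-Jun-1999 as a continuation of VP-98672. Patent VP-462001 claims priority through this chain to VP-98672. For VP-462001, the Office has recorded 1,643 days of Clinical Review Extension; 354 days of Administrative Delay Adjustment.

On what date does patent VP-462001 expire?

April 30, 2019

Earliest priority filing: 24 February 1999.
Base term: 24 February 1999 + 15 years → 24 February 2014.
Clinical Review Extension: 1643 days claimed exceeds the 1537-day cap, so +1537 days → 11 May 2018.
Administrative Delay Adjustment: +354 days → 30 April 2019.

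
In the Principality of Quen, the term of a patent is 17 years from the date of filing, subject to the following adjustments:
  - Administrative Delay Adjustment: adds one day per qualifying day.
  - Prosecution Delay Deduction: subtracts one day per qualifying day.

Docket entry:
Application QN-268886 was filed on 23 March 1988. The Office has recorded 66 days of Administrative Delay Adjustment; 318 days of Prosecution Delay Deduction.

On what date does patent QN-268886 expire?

Base term: filing date + 17 years → 23 March 2005.
Administrative Delay Adjustment: +66 days → 28 May 2005.
Prosecution Delay Deduction: −318 days → 14 July 2004.

July 14, 2004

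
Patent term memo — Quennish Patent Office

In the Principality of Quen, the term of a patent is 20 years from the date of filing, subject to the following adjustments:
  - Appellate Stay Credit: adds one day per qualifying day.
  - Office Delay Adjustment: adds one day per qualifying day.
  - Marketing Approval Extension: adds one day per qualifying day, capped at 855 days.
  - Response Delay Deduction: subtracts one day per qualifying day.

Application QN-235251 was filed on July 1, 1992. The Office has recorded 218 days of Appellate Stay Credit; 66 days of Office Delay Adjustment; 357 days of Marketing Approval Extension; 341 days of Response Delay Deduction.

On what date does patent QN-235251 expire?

2013-04-27

Base term: filing date + 20 years → 1 July 2012.
Appellate Stay Credit: +218 days → 4 February 2013.
Office Delay Adjustment: +66 days → 11 April 2013.
Marketing Approval Extension: 357 days (within the 855-day cap) → +357 days → 3 April 2014.
Response Delay Deduction: −341 days → 27 April 2013.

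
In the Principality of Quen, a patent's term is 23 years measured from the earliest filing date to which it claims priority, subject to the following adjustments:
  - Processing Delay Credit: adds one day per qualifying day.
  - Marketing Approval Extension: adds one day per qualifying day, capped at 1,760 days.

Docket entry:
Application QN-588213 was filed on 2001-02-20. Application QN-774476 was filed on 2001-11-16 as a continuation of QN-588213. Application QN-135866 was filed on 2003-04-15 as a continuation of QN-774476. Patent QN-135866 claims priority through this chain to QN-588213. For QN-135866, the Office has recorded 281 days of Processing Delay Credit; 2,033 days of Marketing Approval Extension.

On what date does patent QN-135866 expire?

Earliest priority filing: 20 February 2001.
Base term: 20 February 2001 + 23 years → 20 February 2024.
Processing Delay Credit: +281 days → 27 November 2024.
Marketing Approval Extension: 2033 days claimed exceeds the 1760-day cap, so +1760 days → 22 September 2029.

2029-09-22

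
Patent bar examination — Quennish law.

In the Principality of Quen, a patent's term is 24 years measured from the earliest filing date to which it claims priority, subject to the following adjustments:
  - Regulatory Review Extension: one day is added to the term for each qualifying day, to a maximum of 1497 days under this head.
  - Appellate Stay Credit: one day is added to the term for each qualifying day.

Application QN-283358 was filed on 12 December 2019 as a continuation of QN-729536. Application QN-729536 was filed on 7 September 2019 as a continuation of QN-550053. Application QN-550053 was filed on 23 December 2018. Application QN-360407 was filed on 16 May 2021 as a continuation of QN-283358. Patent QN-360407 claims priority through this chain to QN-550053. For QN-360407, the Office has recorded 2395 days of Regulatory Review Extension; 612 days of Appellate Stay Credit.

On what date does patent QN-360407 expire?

October 1, 2048

Earliest priority filing: 23 December 2018.
Base term: 23 December 2018 + 24 years → 23 December 2042.
Regulatory Review Extension: 2395 days claimed exceeds the 1497-day cap, so +1497 days → 28 January 2047.
Appellate Stay Credit: +612 days → 1 October 2048.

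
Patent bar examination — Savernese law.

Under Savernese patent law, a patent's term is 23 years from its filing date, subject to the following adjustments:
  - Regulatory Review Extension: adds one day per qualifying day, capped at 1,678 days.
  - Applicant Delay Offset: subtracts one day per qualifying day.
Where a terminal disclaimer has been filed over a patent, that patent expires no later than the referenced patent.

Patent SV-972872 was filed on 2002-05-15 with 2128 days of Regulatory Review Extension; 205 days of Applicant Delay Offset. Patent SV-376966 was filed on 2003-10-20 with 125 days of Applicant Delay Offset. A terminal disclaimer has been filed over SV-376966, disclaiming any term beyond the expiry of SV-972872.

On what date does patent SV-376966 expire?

June 17, 2026

Natural term of SV-376966:
  Base: filing + 23 years → 20 October 2026.
  Applicant Delay Offset: −125 days → 17 June 2026.
Expiry of referenced patent SV-972872:
  Base: filing + 23 years → 15 May 2025.
  Regulatory Review Extension: 2128 days claimed exceeds the 1678-day cap, so +1678 days → 18 December 2029.
  Applicant Delay Offset: −205 days → 27 May 2029.
Terminal disclaimer: SV-376966 expires on the earlier of 17 June 2026 and 27 May 2029.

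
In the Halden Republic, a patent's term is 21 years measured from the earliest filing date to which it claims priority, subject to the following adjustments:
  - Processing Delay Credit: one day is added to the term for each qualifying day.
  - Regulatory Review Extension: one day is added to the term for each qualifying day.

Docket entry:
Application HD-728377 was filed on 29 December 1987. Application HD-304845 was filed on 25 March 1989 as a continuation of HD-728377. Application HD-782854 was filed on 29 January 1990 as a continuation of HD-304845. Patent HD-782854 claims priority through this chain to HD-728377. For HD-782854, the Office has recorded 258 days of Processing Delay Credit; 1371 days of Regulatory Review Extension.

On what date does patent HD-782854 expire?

June 15, 2013

Earliest priority filing: 29 December 1987.
Base term: 29 December 1987 + 21 years → 29 December 2008.
Processing Delay Credit: +258 days → 13 September 2009.
Regulatory Review Extension: +1371 days → 15 June 2013.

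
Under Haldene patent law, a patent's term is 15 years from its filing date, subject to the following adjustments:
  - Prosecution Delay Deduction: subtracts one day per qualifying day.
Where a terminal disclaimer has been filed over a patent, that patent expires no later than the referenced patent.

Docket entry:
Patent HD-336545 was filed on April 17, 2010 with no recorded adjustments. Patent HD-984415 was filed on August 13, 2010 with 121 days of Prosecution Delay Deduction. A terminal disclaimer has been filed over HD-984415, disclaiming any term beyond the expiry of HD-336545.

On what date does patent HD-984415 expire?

Natural term of HD-984415:
  Base: filing + 15 years → 13 August 2025.
  Prosecution Delay Deduction: −121 days → 14 April 2025.
Expiry of referenced patent HD-336545:
  Base: filing + 15 years → 17 April 2025.
Terminal disclaimer: HD-984415 expires on the earlier of 14 April 2025 and 17 April 2025.

April 14, 2025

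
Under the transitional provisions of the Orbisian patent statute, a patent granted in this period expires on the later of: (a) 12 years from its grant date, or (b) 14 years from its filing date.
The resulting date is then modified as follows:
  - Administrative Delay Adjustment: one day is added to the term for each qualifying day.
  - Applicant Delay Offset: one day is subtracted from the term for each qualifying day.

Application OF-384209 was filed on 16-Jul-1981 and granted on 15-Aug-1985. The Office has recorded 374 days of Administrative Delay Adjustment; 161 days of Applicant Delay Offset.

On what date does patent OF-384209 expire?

(a) grant + 12 years → 15 August 1997.
(b) filing + 14 years → 16 July 1995.
Later of the two: 15 August 1997.
Administrative Delay Adjustment: +374 days → 24 August 1998.
Applicant Delay Offset: −161 days → 16 March 1998.

March 16, 1998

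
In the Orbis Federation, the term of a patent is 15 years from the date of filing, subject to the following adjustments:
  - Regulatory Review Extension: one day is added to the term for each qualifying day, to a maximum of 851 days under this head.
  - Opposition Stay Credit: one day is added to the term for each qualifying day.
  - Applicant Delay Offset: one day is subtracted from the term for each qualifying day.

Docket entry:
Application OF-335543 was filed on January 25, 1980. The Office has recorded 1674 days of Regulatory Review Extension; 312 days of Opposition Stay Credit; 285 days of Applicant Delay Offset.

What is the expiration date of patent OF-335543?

June 21, 1997

Base term: filing date + 15 years → 25 January 1995.
Regulatory Review Extension: 1674 days claimed exceeds the 851-day cap, so +851 days → 25 May 1997.
Opposition Stay Credit: +312 days → 2 April 1998.
Applicant Delay Offset: −285 days → 21 June 1997.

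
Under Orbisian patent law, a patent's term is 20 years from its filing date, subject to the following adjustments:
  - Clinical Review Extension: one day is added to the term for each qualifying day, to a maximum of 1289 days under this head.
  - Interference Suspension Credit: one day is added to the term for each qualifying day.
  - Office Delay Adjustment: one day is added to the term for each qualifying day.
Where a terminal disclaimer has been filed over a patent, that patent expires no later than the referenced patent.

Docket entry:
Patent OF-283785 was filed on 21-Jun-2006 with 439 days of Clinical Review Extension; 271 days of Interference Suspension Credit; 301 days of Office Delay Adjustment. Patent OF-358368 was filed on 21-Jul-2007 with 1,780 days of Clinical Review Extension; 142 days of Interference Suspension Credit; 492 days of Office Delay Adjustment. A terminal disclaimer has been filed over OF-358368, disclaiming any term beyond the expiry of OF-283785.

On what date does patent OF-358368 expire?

March 28, 2029

Natural term of OF-358368:
  Base: filing + 20 years → 21 July 2027.
  Clinical Review Extension: 1780 days claimed exceeds the 1289-day cap, so +1289 days → 30 January 2031.
  Interference Suspension Credit: +142 days → 21 June 2031.
  Office Delay Adjustment: +492 days → 25 October 2032.
Expiry of referenced patent OF-283785:
  Base: filing + 20 years → 21 June 2026.
  Clinical Review Extension: 439 days (within the 1289-day cap) → +439 days → 3 September 2027.
  Interference Suspension Credit: +271 days → 31 May 2028.
  Office Delay Adjustment: +301 days → 28 March 2029.
Terminal disclaimer: OF-358368 expires on the earlier of 25 October 2032 and 28 March 2029.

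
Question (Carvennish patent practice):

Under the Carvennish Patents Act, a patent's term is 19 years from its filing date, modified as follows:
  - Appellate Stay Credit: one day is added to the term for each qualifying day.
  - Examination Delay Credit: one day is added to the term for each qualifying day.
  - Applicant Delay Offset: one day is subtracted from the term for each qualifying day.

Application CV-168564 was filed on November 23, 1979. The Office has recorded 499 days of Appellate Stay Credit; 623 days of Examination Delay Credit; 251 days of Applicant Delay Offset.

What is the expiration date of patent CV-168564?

Base term: filing date + 19 years → 23 November 1998.
Appellate Stay Credit: +499 days → 5 April 2000.
Examination Delay Credit: +623 days → 19 December 2001.
Applicant Delay Offset: −251 days → 12 April 2001.

April 12, 2001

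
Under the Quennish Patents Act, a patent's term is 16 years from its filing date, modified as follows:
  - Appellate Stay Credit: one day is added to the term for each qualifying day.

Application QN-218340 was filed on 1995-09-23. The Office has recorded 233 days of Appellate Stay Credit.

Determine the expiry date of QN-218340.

Base term: filing date + 16 years → 23 September 2011.
Appellate Stay Credit: +233 days → 13 May 2012.

2012-05-13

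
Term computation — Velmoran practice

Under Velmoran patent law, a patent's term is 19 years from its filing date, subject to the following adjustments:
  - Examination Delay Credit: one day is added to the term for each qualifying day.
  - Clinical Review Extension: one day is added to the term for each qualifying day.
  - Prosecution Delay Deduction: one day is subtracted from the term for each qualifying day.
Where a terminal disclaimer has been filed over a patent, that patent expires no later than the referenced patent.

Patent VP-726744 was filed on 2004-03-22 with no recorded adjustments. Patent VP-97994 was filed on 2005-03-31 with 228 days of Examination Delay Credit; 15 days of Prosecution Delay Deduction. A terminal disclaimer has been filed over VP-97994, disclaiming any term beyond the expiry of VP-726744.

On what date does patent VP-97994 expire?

Natural term of VP-97994:
  Base: filing + 19 years → 31 March 2024.
  Examination Delay Credit: +228 days → 14 November 2024.
  Prosecution Delay Deduction: −15 days → 30 October 2024.
Expiry of referenced patent VP-726744:
  Base: filing + 19 years → 22 March 2023.
Terminal disclaimer: VP-97994 expires on the earlier of 30 October 2024 and 22 March 2023.

2023-03-22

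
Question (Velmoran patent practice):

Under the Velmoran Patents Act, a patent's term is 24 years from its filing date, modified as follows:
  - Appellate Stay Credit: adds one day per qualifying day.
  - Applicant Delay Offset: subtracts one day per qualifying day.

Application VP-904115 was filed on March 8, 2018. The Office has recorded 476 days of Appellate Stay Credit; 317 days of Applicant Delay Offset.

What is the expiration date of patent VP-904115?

2042-08-14

Base term: filing date + 24 years → 8 March 2042.
Appellate Stay Credit: +476 days → 27 June 2043.
Applicant Delay Offset: −317 days → 14 August 2042.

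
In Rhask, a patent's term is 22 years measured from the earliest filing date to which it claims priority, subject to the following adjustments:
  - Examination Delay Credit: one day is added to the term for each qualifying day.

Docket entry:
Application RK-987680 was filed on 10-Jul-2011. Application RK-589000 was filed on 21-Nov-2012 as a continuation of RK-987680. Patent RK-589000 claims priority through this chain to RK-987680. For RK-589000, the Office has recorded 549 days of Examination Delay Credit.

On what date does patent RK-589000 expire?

January 10, 2035

Earliest priority filing: 10 July 2011.
Base term: 10 July 2011 + 22 years → 10 July 2033.
Examination Delay Credit: +549 days → 10 January 2035.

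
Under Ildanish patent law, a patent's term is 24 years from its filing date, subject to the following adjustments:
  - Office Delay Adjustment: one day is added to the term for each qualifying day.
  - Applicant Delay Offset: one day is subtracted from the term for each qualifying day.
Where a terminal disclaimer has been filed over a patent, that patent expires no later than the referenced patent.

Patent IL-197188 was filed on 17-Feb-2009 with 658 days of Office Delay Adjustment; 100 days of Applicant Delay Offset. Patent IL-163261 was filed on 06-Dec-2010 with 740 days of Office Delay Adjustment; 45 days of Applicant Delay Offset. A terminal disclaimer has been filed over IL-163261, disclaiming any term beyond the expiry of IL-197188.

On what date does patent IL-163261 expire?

Natural term of IL-163261:
  Base: filing + 24 years → 6 December 2034.
  Office Delay Adjustment: +740 days → 15 December 2036.
  Applicant Delay Offset: −45 days → 31 October 2036.
Expiry of referenced patent IL-197188:
  Base: filing + 24 years → 17 February 2033.
  Office Delay Adjustment: +658 days → 7 December 2034.
  Applicant Delay Offset: −100 days → 29 August 2034.
Terminal disclaimer: IL-163261 expires on the earlier of 31 October 2036 and 29 August 2034.

2034-08-29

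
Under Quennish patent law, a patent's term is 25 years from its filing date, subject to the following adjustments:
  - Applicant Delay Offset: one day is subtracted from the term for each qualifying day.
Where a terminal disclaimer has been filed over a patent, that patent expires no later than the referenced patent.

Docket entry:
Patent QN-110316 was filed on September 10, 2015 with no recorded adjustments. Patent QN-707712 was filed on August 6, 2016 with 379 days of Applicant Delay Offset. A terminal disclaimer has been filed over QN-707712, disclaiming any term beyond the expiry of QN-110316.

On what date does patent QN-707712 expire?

July 23, 2040

Natural term of QN-707712:
  Base: filing + 25 years → 6 August 2041.
  Applicant Delay Offset: −379 days → 23 July 2040.
Expiry of referenced patent QN-110316:
  Base: filing + 25 years → 10 September 2040.
Terminal disclaimer: QN-707712 expires on the earlier of 23 July 2040 and 10 September 2040.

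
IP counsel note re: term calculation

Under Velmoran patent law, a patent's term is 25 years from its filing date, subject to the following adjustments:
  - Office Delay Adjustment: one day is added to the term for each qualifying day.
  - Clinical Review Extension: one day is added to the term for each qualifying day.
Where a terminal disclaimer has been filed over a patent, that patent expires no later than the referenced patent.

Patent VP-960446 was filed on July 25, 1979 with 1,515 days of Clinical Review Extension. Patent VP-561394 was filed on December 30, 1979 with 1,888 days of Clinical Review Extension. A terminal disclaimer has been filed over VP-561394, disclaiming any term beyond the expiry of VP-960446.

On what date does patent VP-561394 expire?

Natural term of VP-561394:
  Base: filing + 25 years → 30 December 2004.
  Clinical Review Extension: +1888 days → 2 March 2010.
Expiry of referenced patent VP-960446:
  Base: filing + 25 years → 25 July 2004.
  Clinical Review Extension: +1515 days → 17 September 2008.
Terminal disclaimer: VP-561394 expires on the earlier of 2 March 2010 and 17 September 2008.

September 17, 2008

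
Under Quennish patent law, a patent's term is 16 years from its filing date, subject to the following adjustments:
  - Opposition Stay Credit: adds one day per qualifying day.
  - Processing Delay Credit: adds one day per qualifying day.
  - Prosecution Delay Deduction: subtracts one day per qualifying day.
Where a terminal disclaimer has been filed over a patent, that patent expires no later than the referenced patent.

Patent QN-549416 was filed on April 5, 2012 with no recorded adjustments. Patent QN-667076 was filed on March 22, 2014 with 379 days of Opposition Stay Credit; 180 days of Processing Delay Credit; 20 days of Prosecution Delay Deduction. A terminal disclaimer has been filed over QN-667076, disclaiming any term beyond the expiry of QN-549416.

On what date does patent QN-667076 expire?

Natural term of QN-667076:
  Base: filing + 16 years → 22 March 2030.
  Opposition Stay Credit: +379 days → 5 April 2031.
  Processing Delay Credit: +180 days → 2 October 2031.
  Prosecution Delay Deduction: −20 days → 12 September 2031.
Expiry of referenced patent QN-549416:
  Base: filing + 16 years → 5 April 2028.
Terminal disclaimer: QN-667076 expires on the earlier of 12 September 2031 and 5 April 2028.

April 5, 2028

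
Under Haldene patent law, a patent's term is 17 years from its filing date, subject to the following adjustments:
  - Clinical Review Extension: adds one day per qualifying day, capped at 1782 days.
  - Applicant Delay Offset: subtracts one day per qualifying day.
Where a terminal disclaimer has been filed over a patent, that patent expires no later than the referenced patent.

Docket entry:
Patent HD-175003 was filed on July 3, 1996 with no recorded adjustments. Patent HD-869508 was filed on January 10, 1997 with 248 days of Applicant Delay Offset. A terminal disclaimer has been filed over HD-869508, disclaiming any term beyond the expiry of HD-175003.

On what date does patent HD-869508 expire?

Natural term of HD-869508:
  Base: filing + 17 years → 10 January 2014.
  Applicant Delay Offset: −248 days → 7 May 2013.
Expiry of referenced patent HD-175003:
  Base: filing + 17 years → 3 July 2013.
Terminal disclaimer: HD-869508 expires on the earlier of 7 May 2013 and 3 July 2013.

May 7, 2013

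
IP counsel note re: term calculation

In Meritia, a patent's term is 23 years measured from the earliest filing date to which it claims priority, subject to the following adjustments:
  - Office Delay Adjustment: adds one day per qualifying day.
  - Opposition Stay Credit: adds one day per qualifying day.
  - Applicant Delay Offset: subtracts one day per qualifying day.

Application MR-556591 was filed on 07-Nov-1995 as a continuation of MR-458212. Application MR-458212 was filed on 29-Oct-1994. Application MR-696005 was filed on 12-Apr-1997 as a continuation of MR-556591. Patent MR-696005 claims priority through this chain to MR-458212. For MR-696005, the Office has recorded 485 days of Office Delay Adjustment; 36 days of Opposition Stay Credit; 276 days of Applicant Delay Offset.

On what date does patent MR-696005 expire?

Earliest priority filing: 29 October 1994.
Base term: 29 October 1994 + 23 years → 29 October 2017.
Office Delay Adjustment: +485 days → 26 February 2019.
Opposition Stay Credit: +36 days → 3 April 2019.
Applicant Delay Offset: −276 days → 1 July 2018.

July 1, 2018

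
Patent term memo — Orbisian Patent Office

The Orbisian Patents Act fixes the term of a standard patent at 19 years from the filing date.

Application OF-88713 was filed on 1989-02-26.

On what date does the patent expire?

2008-02-26

Filing date + 19 years → 26 February 2008.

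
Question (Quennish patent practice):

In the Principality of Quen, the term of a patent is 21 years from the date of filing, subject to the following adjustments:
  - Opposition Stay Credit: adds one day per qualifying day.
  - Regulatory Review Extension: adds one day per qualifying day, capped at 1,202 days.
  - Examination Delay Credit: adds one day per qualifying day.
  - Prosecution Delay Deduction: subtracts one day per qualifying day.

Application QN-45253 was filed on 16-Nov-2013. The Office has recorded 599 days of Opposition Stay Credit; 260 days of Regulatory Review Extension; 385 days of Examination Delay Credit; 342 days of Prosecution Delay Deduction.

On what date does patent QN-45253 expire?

May 6, 2037

Base term: filing date + 21 years → 16 November 2034.
Opposition Stay Credit: +599 days → 7 July 2036.
Regulatory Review Extension: 260 days (within the 1202-day cap) → +260 days → 24 March 2037.
Examination Delay Credit: +385 days → 13 April 2038.
Prosecution Delay Deduction: −342 days → 6 May 2037.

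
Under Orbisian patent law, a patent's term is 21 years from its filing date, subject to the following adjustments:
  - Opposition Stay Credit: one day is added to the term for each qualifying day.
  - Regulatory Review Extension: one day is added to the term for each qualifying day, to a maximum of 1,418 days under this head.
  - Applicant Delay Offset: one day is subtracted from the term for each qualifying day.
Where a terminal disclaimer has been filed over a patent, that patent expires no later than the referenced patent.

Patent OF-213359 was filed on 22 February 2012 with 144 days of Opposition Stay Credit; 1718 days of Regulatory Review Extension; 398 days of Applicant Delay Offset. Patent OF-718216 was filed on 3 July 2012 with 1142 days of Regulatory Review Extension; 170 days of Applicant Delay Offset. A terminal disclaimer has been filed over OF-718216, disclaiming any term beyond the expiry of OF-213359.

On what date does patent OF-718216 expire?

Natural term of OF-718216:
  Base: filing + 21 years → 3 July 2033.
  Regulatory Review Extension: 1142 days (within the 1418-day cap) → +1142 days → 18 August 2036.
  Applicant Delay Offset: −170 days → 1 March 2036.
Expiry of referenced patent OF-213359:
  Base: filing + 21 years → 22 February 2033.
  Opposition Stay Credit: +144 days → 16 July 2033.
  Regulatory Review Extension: 1718 days claimed exceeds the 1418-day cap, so +1418 days → 3 June 2037.
  Applicant Delay Offset: −398 days → 1 May 2036.
Terminal disclaimer: OF-718216 expires on the earlier of 1 March 2036 and 1 May 2036.

2036-03-01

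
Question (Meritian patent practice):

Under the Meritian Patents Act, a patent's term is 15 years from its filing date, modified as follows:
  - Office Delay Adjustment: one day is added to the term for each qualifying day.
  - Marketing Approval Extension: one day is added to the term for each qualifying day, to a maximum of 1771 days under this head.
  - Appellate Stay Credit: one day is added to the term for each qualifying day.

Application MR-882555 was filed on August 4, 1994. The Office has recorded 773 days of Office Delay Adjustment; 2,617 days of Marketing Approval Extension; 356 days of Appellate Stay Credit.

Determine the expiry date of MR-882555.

July 13, 2017

Base term: filing date + 15 years → 4 August 2009.
Office Delay Adjustment: +773 days → 16 September 2011.
Marketing Approval Extension: 2617 days claimed exceeds the 1771-day cap, so +1771 days → 22 July 2016.
Appellate Stay Credit: +356 days → 13 July 2017.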